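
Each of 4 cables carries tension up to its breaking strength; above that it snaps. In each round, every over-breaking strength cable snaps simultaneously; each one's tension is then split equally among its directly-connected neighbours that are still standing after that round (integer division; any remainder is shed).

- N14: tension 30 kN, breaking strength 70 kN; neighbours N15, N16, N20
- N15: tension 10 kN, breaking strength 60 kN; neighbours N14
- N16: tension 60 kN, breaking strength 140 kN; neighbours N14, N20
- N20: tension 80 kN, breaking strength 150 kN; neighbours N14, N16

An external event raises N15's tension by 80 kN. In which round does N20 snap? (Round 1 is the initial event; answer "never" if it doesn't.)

Round 1 — N15 at 90 > 60. N15 snaps.
  N15 sheds 90 kN to N14: 90 each.
    N14: 30+90 = 120 > 70
Round 2 — N14 snaps.
  N14 sheds 120 kN to N16, N20: 60 each.
    N16: 60+60 = 120 ≤ 140
    N20: 80+60 = 140 ≤ 150
No further breaks.

never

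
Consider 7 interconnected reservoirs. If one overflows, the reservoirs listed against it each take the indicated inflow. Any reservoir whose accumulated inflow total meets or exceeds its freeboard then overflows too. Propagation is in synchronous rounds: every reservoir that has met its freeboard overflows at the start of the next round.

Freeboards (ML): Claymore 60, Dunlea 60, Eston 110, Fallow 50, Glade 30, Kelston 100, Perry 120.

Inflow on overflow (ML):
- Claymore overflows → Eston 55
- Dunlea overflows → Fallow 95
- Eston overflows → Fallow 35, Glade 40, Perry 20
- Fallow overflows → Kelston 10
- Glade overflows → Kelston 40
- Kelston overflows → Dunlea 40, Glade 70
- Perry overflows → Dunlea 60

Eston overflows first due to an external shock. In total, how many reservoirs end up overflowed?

2

Round 1 — Eston overflows (initial).
  Fallow: +35 → 35 < 50
  Glade: +40 → 40 ≥ 30
  Perry: +20 → 20 < 120
Round 2 — Glade overflows.
  Kelston: +40 → 40 < 100
No further overflows.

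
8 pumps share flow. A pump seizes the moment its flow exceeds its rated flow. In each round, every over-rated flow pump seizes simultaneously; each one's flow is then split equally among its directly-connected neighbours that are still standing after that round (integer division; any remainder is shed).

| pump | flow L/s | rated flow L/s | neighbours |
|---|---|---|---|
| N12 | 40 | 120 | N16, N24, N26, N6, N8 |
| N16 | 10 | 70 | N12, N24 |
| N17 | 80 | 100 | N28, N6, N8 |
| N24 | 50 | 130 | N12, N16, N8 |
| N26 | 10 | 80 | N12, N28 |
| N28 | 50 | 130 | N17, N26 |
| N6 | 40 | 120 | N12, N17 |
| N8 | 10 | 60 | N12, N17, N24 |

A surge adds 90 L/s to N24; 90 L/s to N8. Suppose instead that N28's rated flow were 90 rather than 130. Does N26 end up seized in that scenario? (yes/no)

yes

With N28's rated flow at 90:
Round 1 — N24 at 140 > 130; N8 at 100 > 60. N24, N8 seize.
  N24 sheds 140 L/s to N12, N16: 70 each.
    N12: 40+70 = 110 ≤ 120
    N16: 10+70 = 80 > 70
  N8 sheds 100 L/s to N12, N17: 50 each.
    N12: 110+50 = 160 > 120
    N17: 80+50 = 130 > 100
Round 2 — N12, N16, N17 seize.
  N12 sheds 160 L/s to N26, N6: 80 each.
    N26: 10+80 = 90 > 80
    N6: 40+80 = 120 ≤ 120
  N16 sheds 80 L/s: no online neighbours, lost.
  N17 sheds 130 L/s to N28, N6: 65 each.
    N28: 50+65 = 115 > 90
    N6: 120+65 = 185 > 120
Round 3 — N26, N28, N6 seize.
  N26 sheds 90 L/s: no online neighbours, lost.
  N28 sheds 115 L/s: no online neighbours, lost.
  N6 sheds 185 L/s: no online neighbours, lost.
No further seizures.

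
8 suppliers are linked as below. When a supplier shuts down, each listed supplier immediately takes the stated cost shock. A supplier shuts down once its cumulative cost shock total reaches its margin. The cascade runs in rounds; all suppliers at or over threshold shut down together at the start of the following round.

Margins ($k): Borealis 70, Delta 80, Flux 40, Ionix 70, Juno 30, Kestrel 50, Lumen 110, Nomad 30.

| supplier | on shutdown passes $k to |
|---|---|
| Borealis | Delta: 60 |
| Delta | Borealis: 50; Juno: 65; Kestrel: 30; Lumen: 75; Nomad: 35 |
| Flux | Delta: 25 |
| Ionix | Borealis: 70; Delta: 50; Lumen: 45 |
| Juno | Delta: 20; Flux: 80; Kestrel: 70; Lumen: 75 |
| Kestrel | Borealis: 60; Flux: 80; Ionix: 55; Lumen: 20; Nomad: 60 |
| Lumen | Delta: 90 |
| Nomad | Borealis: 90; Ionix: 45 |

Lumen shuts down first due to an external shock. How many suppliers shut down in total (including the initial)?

Round 1 — Lumen shuts down (initial).
  Delta: +90 → 90 ≥ 80
Round 2 — Delta shuts down.
  Borealis: +50 → 50 < 70
  Juno: +65 → 65 ≥ 30
  Kestrel: +30 → 30 < 50
  Nomad: +35 → 35 ≥ 30
Round 3 — Juno, Nomad shut down.
  Borealis: +90 → 140 ≥ 70
  Flux: +80 → 80 ≥ 40
  Ionix: +45 → 45 < 70
  Kestrel: +70 → 100 ≥ 50
Round 4 — Borealis, Flux, Kestrel shut down.
  Ionix: +55 → 100 ≥ 70
Round 5 — Ionix shuts down.
No further shutdowns.

8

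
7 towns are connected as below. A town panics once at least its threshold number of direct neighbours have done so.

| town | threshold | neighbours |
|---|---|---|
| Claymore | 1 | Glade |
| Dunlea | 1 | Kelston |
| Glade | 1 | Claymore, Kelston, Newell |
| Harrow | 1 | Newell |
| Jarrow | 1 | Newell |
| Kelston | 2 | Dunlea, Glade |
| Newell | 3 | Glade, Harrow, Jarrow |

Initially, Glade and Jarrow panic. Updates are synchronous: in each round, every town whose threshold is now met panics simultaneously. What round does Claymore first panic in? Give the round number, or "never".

2

Round 1 — Glade, Jarrow panic (initial).
Round 2 — checking thresholds:
  Claymore: 1 of 1 neighbours ≥ 1, panics.
  Kelston: 1 of 2 neighbours < 2, not yet.
  Newell: 2 of 3 neighbours < 3, not yet.
Round 3 — no new panics; cascade stops.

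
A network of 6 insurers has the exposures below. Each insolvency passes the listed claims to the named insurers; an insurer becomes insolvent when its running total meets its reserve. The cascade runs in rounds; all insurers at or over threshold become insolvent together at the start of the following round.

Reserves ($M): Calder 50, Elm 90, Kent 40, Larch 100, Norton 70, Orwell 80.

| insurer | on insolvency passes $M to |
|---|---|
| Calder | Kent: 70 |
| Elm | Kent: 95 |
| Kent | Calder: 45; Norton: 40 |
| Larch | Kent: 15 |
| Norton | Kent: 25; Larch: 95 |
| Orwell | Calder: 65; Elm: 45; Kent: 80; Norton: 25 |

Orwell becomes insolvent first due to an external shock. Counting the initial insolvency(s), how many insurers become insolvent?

Round 1 — Orwell becomes insolvent (initial).
  Calder: +65 → 65 ≥ 50
  Elm: +45 → 45 < 90
  Kent: +80 → 80 ≥ 40
  Norton: +25 → 25 < 70
Round 2 — Calder, Kent become insolvent.
  Norton: +40 → 65 < 70
No further insolvencies.

3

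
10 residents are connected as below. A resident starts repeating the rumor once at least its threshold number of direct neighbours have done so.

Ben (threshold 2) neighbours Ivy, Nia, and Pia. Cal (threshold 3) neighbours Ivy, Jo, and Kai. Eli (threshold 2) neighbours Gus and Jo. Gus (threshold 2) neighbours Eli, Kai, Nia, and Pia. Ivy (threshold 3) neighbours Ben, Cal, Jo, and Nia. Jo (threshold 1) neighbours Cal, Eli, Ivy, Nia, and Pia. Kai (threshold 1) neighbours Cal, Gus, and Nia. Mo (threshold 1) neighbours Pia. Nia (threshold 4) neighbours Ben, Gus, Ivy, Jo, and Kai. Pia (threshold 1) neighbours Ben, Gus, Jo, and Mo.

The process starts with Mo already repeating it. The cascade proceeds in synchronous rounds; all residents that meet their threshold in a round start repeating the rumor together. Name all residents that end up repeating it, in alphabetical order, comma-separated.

Round 1 — Mo starts repeating the rumor (initial).
Round 2 — checking thresholds:
  Pia: 1 of 4 neighbours ≥ 1, starts repeating the rumor.
Round 3 — checking thresholds:
  Ben: 1 of 3 neighbours < 2, holds.
  Gus: 1 of 4 neighbours < 2, holds.
  Jo: 1 of 5 neighbours ≥ 1, starts repeating the rumor.
Round 4 — no new spreads; cascade stops.

Jo, Mo, Pia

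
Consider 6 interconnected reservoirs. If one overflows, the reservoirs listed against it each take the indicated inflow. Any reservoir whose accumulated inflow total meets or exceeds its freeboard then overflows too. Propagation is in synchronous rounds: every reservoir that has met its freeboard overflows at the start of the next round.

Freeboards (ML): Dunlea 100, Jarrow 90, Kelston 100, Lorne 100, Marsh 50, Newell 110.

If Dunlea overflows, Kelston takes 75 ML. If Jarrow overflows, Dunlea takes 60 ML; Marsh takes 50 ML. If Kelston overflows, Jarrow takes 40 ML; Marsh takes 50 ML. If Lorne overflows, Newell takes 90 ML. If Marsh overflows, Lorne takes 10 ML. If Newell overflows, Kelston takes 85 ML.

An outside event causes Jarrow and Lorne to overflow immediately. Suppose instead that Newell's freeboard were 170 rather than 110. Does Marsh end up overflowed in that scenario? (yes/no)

With Newell's freeboard at 170:
Round 1 — Jarrow, Lorne overflow (initial).
  Dunlea: +60 → 60 < 100
  Marsh: +50 → 50 ≥ 50
  Newell: +90 → 90 < 170
Round 2 — Marsh overflows.
No further overflows.

yes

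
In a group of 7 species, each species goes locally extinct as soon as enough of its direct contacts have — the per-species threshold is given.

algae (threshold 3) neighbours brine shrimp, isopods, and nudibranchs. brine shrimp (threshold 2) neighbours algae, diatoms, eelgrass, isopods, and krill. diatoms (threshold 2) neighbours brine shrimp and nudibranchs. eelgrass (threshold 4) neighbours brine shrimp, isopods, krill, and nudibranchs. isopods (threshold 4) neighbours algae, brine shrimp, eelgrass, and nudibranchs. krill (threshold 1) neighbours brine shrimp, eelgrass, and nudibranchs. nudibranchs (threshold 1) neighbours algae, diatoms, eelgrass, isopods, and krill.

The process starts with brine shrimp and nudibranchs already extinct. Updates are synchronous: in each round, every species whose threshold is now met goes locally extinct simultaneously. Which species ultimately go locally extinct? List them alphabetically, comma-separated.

brine shrimp, diatoms, krill, nudibranchs

Round 1 — brine shrimp, nudibranchs go locally extinct (initial).
Round 2 — checking thresholds:
  algae: 2 of 3 neighbours < 3, holds.
  diatoms: 2 of 2 neighbours ≥ 2, goes locally extinct.
  eelgrass: 2 of 4 neighbours < 4, holds.
  isopods: 2 of 4 neighbours < 4, holds.
  krill: 2 of 3 neighbours ≥ 1, goes locally extinct.
Round 3 — no new extinctions; cascade stops.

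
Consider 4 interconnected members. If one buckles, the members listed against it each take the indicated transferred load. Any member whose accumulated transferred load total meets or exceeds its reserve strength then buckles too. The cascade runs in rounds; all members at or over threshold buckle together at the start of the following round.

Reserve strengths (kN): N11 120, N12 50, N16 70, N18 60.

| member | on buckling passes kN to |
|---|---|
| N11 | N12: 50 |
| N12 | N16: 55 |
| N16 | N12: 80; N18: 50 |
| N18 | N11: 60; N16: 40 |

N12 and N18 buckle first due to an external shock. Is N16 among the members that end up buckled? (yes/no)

yes

Round 1 — N12, N18 buckle (initial).
  N11: +60 → 60 < 120
  N16: +55+40 → 95 ≥ 70
Round 2 — N16 buckles.
No further bucklings.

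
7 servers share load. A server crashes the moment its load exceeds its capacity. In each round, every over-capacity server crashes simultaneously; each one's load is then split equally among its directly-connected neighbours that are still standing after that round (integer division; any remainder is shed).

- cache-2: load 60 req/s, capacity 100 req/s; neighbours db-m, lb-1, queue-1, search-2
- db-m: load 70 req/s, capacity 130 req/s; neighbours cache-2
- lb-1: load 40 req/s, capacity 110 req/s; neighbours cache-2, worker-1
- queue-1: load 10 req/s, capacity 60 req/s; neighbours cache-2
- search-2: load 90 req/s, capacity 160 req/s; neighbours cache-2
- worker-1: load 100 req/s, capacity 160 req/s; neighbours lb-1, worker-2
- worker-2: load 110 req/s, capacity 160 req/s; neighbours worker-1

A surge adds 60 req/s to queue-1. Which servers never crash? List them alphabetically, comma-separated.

db-m, lb-1, search-2, worker-1, worker-2

Round 1 — queue-1 at 70 > 60. queue-1 crashes.
  queue-1 sheds 70 req/s to cache-2: 70 each.
    cache-2: 60+70 = 130 > 100
Round 2 — cache-2 crashes.
  cache-2 sheds 130 req/s to db-m, lb-1, search-2: 43 each (1 lost).
    db-m: 70+43 = 113 ≤ 130
    lb-1: 40+43 = 83 ≤ 110
    search-2: 90+43 = 133 ≤ 160
No further crashes.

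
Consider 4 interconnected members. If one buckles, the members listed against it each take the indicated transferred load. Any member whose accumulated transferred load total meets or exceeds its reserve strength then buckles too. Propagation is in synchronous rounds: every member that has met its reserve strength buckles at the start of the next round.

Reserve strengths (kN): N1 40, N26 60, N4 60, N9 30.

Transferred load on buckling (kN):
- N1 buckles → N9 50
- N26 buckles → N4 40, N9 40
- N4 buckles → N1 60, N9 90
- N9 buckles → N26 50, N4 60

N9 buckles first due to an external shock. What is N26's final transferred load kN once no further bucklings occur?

Round 1 — N9 buckles (initial).
  N26: +50 → 50 < 60
  N4: +60 → 60 ≥ 60
Round 2 — N4 buckles.
  N1: +60 → 60 ≥ 40
Round 3 — N1 buckles.
No further bucklings.

50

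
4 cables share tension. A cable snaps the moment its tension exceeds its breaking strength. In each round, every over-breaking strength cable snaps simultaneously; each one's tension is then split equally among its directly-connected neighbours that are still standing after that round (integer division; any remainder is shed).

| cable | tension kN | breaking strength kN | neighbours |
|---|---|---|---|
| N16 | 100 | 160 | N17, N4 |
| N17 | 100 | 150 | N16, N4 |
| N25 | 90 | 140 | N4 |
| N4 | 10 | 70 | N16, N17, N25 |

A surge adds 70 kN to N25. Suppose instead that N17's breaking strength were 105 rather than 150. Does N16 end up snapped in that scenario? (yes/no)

yes

With N17's breaking strength at 105:
Round 1 — N25 at 160 > 140. N25 snaps.
  N25 sheds 160 kN to N4: 160 each.
    N4: 10+160 = 170 > 70
Round 2 — N4 snaps.
  N4 sheds 170 kN to N16, N17: 85 each.
    N16: 100+85 = 185 > 160
    N17: 100+85 = 185 > 105
Round 3 — N16, N17 snap.
  N16 sheds 185 kN: no online neighbours, lost.
  N17 sheds 185 kN: no online neighbours, lost.
No further breaks.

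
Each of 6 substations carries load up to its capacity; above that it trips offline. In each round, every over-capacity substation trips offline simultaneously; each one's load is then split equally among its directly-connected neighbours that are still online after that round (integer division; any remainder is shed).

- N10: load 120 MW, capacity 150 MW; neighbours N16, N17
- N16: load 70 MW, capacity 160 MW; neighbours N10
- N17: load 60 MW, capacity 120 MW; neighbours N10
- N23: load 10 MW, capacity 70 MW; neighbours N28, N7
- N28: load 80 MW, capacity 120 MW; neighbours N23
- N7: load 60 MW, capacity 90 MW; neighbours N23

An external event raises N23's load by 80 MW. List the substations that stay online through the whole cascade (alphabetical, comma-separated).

N10, N16, N17

Round 1 — N23 at 90 > 70. N23 trips offline.
  N23 sheds 90 MW to N28, N7: 45 each.
    N28: 80+45 = 125 > 120
    N7: 60+45 = 105 > 90
Round 2 — N28, N7 trip offline.
  N28 sheds 125 MW: no online neighbours, lost.
  N7 sheds 105 MW: no online neighbours, lost.
No further trips.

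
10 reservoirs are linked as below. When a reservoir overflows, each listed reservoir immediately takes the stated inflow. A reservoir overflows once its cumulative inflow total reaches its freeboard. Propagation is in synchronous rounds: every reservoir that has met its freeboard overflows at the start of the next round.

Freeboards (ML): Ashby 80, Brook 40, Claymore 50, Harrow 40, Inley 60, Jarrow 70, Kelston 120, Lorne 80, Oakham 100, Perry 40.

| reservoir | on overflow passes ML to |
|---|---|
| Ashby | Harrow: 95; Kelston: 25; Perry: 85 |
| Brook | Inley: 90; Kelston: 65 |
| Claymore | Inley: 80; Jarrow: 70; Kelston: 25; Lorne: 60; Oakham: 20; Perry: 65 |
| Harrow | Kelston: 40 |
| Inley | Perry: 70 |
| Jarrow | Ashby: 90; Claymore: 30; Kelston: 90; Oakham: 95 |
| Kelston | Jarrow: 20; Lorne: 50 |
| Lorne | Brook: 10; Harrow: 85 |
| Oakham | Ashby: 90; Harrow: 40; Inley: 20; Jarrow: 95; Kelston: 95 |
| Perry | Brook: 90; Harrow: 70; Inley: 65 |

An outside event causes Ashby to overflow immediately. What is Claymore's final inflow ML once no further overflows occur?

Round 1 — Ashby overflows (initial).
  Harrow: +95 → 95 ≥ 40
  Kelston: +25 → 25 < 120
  Perry: +85 → 85 ≥ 40
Round 2 — Harrow, Perry overflow.
  Brook: +90 → 90 ≥ 40
  Inley: +65 → 65 ≥ 60
  Kelston: +40 → 65 < 120
Round 3 — Brook, Inley overflow.
  Kelston: +65 → 130 ≥ 120
Round 4 — Kelston overflows.
  Jarrow: +20 → 20 < 70
  Lorne: +50 → 50 < 80
No further overflows.

0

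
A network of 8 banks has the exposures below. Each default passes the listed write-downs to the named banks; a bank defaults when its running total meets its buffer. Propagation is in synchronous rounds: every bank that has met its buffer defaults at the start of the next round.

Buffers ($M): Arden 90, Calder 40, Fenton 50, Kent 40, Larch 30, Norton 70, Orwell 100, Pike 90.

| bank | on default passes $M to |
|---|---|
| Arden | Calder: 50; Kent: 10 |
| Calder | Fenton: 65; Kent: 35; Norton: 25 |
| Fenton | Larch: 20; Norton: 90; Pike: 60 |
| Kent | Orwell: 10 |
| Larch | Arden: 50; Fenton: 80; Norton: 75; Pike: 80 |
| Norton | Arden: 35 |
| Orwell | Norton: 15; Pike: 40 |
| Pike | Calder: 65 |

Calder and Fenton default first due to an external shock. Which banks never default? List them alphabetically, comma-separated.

Round 1 — Calder, Fenton default (initial).
  Kent: +35 → 35 < 40
  Larch: +20 → 20 < 30
  Norton: +25+90 → 115 ≥ 70
  Pike: +60 → 60 < 90
Round 2 — Norton defaults.
  Arden: +35 → 35 < 90
No further defaults.

Arden, Kent, Larch, Orwell, Pike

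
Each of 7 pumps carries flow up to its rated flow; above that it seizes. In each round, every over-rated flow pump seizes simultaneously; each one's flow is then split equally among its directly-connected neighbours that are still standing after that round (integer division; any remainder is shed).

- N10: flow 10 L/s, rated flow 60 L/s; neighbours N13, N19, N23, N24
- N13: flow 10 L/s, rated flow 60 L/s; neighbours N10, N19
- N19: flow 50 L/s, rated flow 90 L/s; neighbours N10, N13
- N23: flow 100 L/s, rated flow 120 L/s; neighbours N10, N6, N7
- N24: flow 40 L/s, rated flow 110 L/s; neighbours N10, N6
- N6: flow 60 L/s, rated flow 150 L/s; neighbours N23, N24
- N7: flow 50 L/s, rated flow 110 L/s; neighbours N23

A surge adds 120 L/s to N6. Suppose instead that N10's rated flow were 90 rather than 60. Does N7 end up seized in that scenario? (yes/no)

With N10's rated flow at 90:
Round 1 — N6 at 180 > 150. N6 seizes.
  N6 sheds 180 L/s to N23, N24: 90 each.
    N23: 100+90 = 190 > 120
    N24: 40+90 = 130 > 110
Round 2 — N23, N24 seize.
  N23 sheds 190 L/s to N10, N7: 95 each.
    N10: 10+95 = 105 > 90
    N7: 50+95 = 145 > 110
  N24 sheds 130 L/s to N10: 130 each.
    N10: 105+130 = 235 > 90
Round 3 — N10, N7 seize.
  N10 sheds 235 L/s to N13, N19: 117 each (1 lost).
    N13: 10+117 = 127 > 60
    N19: 50+117 = 167 > 90
  N7 sheds 145 L/s: no online neighbours, lost.
Round 4 — N13, N19 seize.
  N13 sheds 127 L/s: no online neighbours, lost.
  N19 sheds 167 L/s: no online neighbours, lost.
No further seizures.

yes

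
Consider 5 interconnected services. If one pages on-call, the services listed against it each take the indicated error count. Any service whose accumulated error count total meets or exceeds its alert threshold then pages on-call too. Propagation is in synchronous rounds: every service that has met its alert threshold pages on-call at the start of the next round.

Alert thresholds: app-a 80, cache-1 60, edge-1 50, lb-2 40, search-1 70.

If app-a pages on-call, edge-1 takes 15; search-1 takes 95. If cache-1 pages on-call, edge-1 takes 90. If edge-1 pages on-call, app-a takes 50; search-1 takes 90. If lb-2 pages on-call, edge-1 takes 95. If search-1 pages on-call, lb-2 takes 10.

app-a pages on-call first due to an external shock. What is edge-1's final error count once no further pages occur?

15

Round 1 — app-a pages on-call (initial).
  edge-1: +15 → 15 < 50
  search-1: +95 → 95 ≥ 70
Round 2 — search-1 pages on-call.
  lb-2: +10 → 10 < 40
No further pages.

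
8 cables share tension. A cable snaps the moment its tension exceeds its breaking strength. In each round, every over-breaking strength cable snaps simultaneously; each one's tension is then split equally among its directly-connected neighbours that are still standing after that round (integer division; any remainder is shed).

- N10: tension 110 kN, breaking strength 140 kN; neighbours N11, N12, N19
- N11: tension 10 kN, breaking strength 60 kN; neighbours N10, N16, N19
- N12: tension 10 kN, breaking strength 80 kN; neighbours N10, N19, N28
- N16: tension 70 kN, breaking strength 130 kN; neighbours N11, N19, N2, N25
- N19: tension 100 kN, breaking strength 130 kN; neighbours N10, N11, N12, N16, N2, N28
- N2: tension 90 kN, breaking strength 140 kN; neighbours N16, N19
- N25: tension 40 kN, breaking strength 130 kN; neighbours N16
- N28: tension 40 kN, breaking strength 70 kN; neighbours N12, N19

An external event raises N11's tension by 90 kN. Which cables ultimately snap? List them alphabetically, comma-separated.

Round 1 — N11 at 100 > 60. N11 snaps.
  N11 sheds 100 kN to N10, N16, N19: 33 each (1 lost).
    N10: 110+33 = 143 > 140
    N16: 70+33 = 103 ≤ 130
    N19: 100+33 = 133 > 130
Round 2 — N10, N19 snap.
  N10 sheds 143 kN to N12: 143 each.
    N12: 10+143 = 153 > 80
  N19 sheds 133 kN to N12, N16, N2, N28: 33 each (1 lost).
    N12: 153+33 = 186 > 80
    N16: 103+33 = 136 > 130
    N2: 90+33 = 123 ≤ 140
    N28: 40+33 = 73 > 70
Round 3 — N12, N16, N28 snap.
  N12 sheds 186 kN: no online neighbours, lost.
  N16 sheds 136 kN to N2, N25: 68 each.
    N2: 123+68 = 191 > 140
    N25: 40+68 = 108 ≤ 130
  N28 sheds 73 kN: no online neighbours, lost.
Round 4 — N2 snaps.
  N2 sheds 191 kN: no online neighbours, lost.
No further breaks.

N10, N11, N12, N16, N19, N2, N28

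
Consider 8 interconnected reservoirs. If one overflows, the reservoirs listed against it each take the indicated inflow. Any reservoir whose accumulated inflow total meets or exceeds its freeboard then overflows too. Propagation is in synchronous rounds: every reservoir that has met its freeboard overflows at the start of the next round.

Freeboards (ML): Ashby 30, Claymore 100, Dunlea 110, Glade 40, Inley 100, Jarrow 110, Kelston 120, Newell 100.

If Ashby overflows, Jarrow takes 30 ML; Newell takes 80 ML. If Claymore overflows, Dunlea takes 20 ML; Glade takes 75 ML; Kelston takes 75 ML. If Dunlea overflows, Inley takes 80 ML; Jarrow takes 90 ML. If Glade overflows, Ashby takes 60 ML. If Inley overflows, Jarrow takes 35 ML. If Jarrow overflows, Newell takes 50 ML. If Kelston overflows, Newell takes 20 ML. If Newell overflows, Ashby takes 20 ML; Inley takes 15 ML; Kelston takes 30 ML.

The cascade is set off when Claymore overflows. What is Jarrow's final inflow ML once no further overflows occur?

Round 1 — Claymore overflows (initial).
  Dunlea: +20 → 20 < 110
  Glade: +75 → 75 ≥ 40
  Kelston: +75 → 75 < 120
Round 2 — Glade overflows.
  Ashby: +60 → 60 ≥ 30
Round 3 — Ashby overflows.
  Jarrow: +30 → 30 < 110
  Newell: +80 → 80 < 100
No further overflows.

30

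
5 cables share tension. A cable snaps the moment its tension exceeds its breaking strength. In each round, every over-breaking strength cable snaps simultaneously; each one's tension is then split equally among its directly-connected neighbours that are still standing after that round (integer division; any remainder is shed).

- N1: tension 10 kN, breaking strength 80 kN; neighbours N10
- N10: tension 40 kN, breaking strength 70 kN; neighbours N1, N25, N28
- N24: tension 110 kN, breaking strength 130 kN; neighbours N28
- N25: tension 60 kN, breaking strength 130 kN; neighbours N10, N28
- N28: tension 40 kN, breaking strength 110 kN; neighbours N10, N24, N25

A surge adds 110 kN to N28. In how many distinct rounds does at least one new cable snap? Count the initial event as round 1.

3

Round 1 — N28 at 150 > 110. N28 snaps.
  N28 sheds 150 kN to N10, N24, N25: 50 each.
    N10: 40+50 = 90 > 70
    N24: 110+50 = 160 > 130
    N25: 60+50 = 110 ≤ 130
Round 2 — N10, N24 snap.
  N10 sheds 90 kN to N1, N25: 45 each.
    N1: 10+45 = 55 ≤ 80
    N25: 110+45 = 155 > 130
  N24 sheds 160 kN: no online neighbours, lost.
Round 3 — N25 snaps.
  N25 sheds 155 kN: no online neighbours, lost.
No further breaks.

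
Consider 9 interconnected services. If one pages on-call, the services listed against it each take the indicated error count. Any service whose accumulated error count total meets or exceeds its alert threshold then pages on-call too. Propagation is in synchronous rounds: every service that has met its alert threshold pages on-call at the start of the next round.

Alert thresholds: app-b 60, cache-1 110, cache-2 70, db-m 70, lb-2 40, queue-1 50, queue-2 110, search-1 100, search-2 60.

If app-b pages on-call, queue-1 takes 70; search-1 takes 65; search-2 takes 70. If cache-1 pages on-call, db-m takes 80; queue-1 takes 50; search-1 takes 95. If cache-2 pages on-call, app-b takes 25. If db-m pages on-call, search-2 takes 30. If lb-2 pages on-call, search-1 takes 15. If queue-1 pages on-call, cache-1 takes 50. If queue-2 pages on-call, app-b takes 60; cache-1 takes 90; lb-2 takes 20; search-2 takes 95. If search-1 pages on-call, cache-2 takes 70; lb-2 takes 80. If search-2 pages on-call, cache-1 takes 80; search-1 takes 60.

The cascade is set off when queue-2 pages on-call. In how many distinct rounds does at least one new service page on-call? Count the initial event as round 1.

Round 1 — queue-2 pages on-call (initial).
  app-b: +60 → 60 ≥ 60
  cache-1: +90 → 90 < 110
  lb-2: +20 → 20 < 40
  search-2: +95 → 95 ≥ 60
Round 2 — app-b, search-2 page on-call.
  cache-1: +80 → 170 ≥ 110
  queue-1: +70 → 70 ≥ 50
  search-1: +65+60 → 125 ≥ 100
Round 3 — cache-1, queue-1, search-1 page on-call.
  cache-2: +70 → 70 ≥ 70
  db-m: +80 → 80 ≥ 70
  lb-2: +80 → 100 ≥ 40
Round 4 — cache-2, db-m, lb-2 page on-call.
No further pages.

4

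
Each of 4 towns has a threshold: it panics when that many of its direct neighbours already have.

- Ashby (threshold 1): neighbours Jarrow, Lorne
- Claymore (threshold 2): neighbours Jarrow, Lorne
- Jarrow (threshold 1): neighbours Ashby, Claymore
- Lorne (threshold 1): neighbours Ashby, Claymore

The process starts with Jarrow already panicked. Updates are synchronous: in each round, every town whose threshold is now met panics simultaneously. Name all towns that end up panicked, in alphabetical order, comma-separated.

Ashby, Claymore, Jarrow, Lorne

Round 1 — Jarrow panics (initial).
Round 2 — checking thresholds:
  Ashby: 1 of 2 neighbours ≥ 1, panics.
  Claymore: 1 of 2 neighbours < 2, holds.
Round 3 — checking thresholds:
  Claymore: 1 of 2 neighbours < 2, holds.
  Lorne: 1 of 2 neighbours ≥ 1, panics.
Round 4 — checking thresholds:
  Claymore: 2 of 2 neighbours ≥ 2, panics.
Round 5 — no new panics; cascade stops.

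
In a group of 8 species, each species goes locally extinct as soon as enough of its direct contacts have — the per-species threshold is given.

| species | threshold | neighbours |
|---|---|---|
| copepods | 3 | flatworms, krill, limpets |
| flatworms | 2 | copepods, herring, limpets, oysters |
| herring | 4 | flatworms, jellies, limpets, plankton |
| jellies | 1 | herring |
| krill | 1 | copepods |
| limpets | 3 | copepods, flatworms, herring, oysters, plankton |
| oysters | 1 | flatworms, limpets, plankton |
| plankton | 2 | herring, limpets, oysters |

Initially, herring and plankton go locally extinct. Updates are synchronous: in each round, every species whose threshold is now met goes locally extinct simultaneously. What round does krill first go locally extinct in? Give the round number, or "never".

never

Round 1 — herring, plankton go locally extinct (initial).
Round 2 — checking thresholds:
  flatworms: 1 of 4 neighbours < 2, holds.
  jellies: 1 of 1 neighbours ≥ 1, goes locally extinct.
  limpets: 2 of 5 neighbours < 3, holds.
  oysters: 1 of 3 neighbours ≥ 1, goes locally extinct.
Round 3 — checking thresholds:
  flatworms: 2 of 4 neighbours ≥ 2, goes locally extinct.
  limpets: 3 of 5 neighbours ≥ 3, goes locally extinct.
Round 4 — no new extinctions; cascade stops.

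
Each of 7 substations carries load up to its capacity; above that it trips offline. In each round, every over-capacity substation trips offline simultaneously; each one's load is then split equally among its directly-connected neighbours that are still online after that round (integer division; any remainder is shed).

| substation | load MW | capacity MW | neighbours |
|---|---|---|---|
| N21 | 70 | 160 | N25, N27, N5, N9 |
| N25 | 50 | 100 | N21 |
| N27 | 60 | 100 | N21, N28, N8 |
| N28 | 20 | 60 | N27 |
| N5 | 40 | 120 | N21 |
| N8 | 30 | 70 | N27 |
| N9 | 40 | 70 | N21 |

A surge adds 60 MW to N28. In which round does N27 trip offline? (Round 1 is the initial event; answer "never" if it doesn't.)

Round 1 — N28 at 80 > 60. N28 trips offline.
  N28 sheds 80 MW to N27: 80 each.
    N27: 60+80 = 140 > 100
Round 2 — N27 trips offline.
  N27 sheds 140 MW to N21, N8: 70 each.
    N21: 70+70 = 140 ≤ 160
    N8: 30+70 = 100 > 70
Round 3 — N8 trips offline.
  N8 sheds 100 MW: no online neighbours, lost.
No further trips.

2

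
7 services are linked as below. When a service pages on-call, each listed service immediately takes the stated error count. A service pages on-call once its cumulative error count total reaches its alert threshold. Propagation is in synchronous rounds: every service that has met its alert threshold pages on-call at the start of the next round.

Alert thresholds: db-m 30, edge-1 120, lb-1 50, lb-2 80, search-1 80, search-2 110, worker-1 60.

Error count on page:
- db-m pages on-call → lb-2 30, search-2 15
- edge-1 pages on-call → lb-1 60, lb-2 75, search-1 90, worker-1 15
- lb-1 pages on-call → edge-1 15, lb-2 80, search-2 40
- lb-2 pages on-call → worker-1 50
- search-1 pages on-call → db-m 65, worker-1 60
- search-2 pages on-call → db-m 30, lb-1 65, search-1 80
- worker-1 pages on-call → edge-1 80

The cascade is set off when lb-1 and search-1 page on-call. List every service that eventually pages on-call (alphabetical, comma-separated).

db-m, lb-1, lb-2, search-1, worker-1

Round 1 — lb-1, search-1 page on-call (initial).
  db-m: +65 → 65 ≥ 30
  edge-1: +15 → 15 < 120
  lb-2: +80 → 80 ≥ 80
  search-2: +40 → 40 < 110
  worker-1: +60 → 60 ≥ 60
Round 2 — db-m, lb-2, worker-1 page on-call.
  edge-1: +80 → 95 < 120
  search-2: +15 → 55 < 110
No further pages.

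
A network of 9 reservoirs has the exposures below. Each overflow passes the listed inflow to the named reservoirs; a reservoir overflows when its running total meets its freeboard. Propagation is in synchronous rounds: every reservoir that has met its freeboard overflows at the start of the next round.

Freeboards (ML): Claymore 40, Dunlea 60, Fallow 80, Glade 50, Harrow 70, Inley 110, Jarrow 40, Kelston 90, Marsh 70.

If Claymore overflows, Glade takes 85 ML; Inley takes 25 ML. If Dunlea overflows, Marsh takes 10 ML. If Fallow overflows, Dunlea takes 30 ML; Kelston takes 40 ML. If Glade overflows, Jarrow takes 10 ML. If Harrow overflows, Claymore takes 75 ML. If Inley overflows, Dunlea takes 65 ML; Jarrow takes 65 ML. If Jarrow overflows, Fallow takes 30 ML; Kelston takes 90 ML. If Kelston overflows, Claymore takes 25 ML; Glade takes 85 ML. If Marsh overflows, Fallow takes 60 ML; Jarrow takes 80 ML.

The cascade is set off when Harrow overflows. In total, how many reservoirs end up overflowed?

3

Round 1 — Harrow overflows (initial).
  Claymore: +75 → 75 ≥ 40
Round 2 — Claymore overflows.
  Glade: +85 → 85 ≥ 50
  Inley: +25 → 25 < 110
Round 3 — Glade overflows.
  Jarrow: +10 → 10 < 40
No further overflows.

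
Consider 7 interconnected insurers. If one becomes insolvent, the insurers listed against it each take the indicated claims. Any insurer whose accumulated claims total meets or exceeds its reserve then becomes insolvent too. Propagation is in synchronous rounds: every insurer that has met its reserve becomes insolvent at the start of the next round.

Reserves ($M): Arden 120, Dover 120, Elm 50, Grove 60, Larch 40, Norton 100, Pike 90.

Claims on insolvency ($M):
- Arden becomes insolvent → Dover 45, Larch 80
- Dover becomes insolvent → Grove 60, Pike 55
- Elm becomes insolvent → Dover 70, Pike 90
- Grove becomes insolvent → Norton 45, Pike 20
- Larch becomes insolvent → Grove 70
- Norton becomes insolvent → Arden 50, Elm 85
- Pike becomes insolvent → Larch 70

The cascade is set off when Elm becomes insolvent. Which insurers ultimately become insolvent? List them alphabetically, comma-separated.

Elm, Grove, Larch, Pike

Round 1 — Elm becomes insolvent (initial).
  Dover: +70 → 70 < 120
  Pike: +90 → 90 ≥ 90
Round 2 — Pike becomes insolvent.
  Larch: +70 → 70 ≥ 40
Round 3 — Larch becomes insolvent.
  Grove: +70 → 70 ≥ 60
Round 4 — Grove becomes insolvent.
  Norton: +45 → 45 < 100
No further insolvencies.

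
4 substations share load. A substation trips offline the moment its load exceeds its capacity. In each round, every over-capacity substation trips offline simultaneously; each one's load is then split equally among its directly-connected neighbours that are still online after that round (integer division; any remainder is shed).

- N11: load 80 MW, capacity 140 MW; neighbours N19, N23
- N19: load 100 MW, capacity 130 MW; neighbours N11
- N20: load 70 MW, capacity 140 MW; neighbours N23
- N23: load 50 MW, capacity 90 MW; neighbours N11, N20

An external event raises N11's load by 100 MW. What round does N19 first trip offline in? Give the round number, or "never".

2

Round 1 — N11 at 180 > 140. N11 trips offline.
  N11 sheds 180 MW to N19, N23: 90 each.
    N19: 100+90 = 190 > 130
    N23: 50+90 = 140 > 90
Round 2 — N19, N23 trip offline.
  N19 sheds 190 MW: no online neighbours, lost.
  N23 sheds 140 MW to N20: 140 each.
    N20: 70+140 = 210 > 140
Round 3 — N20 trips offline.
  N20 sheds 210 MW: no online neighbours, lost.
No further trips.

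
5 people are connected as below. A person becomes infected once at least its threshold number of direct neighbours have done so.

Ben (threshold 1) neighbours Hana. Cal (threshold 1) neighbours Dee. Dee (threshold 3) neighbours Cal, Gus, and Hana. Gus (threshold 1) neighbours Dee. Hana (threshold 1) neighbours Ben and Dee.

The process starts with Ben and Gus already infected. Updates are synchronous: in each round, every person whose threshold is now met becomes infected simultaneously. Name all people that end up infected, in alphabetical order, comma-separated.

Ben, Gus, Hana

Round 1 — Ben, Gus become infected (initial).
Round 2 — checking thresholds:
  Dee: 1 of 3 neighbours < 3, holds.
  Hana: 1 of 2 neighbours ≥ 1, becomes infected.
Round 3 — no new infections; cascade stops.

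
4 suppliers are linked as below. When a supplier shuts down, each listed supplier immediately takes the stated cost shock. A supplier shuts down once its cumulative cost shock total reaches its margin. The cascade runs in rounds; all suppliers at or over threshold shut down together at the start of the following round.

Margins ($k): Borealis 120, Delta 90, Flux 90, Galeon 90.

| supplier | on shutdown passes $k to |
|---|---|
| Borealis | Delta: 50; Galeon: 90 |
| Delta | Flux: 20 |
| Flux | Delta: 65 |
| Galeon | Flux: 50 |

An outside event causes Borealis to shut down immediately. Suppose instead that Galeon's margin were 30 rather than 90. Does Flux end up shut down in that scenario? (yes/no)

no

With Galeon's margin at 30:
Round 1 — Borealis shuts down (initial).
  Delta: +50 → 50 < 90
  Galeon: +90 → 90 ≥ 30
Round 2 — Galeon shuts down.
  Flux: +50 → 50 < 90
No further shutdowns.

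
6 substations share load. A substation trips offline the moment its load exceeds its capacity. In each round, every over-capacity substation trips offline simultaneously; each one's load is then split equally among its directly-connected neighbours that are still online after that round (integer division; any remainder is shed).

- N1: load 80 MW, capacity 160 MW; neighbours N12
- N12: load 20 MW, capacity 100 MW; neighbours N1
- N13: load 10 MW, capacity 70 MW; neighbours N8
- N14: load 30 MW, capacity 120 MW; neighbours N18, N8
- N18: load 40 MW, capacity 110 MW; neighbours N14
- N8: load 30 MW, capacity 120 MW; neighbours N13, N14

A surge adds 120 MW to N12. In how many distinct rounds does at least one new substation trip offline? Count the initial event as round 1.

2

Round 1 — N12 at 140 > 100. N12 trips offline.
  N12 sheds 140 MW to N1: 140 each.
    N1: 80+140 = 220 > 160
Round 2 — N1 trips offline.
  N1 sheds 220 MW: no online neighbours, lost.
No further trips.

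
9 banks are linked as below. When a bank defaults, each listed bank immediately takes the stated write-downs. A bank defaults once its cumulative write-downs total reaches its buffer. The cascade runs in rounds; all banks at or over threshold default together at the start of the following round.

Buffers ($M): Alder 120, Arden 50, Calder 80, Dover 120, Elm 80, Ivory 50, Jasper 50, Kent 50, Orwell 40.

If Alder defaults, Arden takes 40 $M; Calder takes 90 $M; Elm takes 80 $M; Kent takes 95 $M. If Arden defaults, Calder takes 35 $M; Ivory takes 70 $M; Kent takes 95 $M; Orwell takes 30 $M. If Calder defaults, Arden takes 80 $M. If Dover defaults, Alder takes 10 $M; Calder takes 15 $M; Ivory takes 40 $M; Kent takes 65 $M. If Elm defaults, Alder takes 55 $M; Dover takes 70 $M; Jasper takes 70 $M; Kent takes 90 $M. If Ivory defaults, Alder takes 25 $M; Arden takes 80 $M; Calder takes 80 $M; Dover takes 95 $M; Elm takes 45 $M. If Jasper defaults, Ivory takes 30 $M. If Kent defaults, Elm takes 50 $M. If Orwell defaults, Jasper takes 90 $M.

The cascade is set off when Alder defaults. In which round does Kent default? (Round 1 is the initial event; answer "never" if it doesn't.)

Round 1 — Alder defaults (initial).
  Arden: +40 → 40 < 50
  Calder: +90 → 90 ≥ 80
  Elm: +80 → 80 ≥ 80
  Kent: +95 → 95 ≥ 50
Round 2 — Calder, Elm, Kent default.
  Arden: +80 → 120 ≥ 50
  Dover: +70 → 70 < 120
  Jasper: +70 → 70 ≥ 50
Round 3 — Arden, Jasper default.
  Ivory: +70+30 → 100 ≥ 50
  Orwell: +30 → 30 < 40
Round 4 — Ivory defaults.
  Dover: +95 → 165 ≥ 120
Round 5 — Dover defaults.
No further defaults.

2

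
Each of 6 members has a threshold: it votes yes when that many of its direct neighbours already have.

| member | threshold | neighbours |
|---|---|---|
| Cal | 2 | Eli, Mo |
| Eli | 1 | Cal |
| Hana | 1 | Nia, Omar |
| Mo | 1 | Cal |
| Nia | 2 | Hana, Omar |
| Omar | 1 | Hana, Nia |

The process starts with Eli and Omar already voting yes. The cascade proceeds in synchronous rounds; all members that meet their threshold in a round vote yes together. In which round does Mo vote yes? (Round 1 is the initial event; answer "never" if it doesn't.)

Round 1 — Eli, Omar vote yes (initial).
Round 2 — checking thresholds:
  Cal: 1 of 2 neighbours < 2, below threshold.
  Hana: 1 of 2 neighbours ≥ 1, votes yes.
  Nia: 1 of 2 neighbours < 2, below threshold.
Round 3 — checking thresholds:
  Cal: 1 of 2 neighbours < 2, below threshold.
  Nia: 2 of 2 neighbours ≥ 2, votes yes.
Round 4 — no new yes votes; cascade stops.

never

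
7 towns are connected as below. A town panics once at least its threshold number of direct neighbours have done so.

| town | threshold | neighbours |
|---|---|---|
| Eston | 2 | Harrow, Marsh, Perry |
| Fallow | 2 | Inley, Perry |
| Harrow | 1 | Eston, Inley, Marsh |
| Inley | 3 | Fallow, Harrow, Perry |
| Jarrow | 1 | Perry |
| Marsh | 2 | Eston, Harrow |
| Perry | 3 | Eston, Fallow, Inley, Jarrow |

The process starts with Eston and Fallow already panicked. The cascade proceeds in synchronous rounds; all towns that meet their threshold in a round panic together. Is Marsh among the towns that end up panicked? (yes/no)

Round 1 — Eston, Fallow panic (initial).
Round 2 — checking thresholds:
  Harrow: 1 of 3 neighbours ≥ 1, panics.
  Inley: 1 of 3 neighbours < 3, not yet.
  Marsh: 1 of 2 neighbours < 2, not yet.
  Perry: 2 of 4 neighbours < 3, not yet.
Round 3 — checking thresholds:
  Inley: 2 of 3 neighbours < 3, not yet.
  Marsh: 2 of 2 neighbours ≥ 2, panics.
  Perry: 2 of 4 neighbours < 3, not yet.
Round 4 — no new panics; cascade stops.

yes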